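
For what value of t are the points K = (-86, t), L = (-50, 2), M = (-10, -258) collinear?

236

Collinearity: (K − L) must be parallel to (M − L) = (40, -260).
Cross-multiplying the components: (t − 2)·(40) = (-36)·(-260).
Solving gives t = 236.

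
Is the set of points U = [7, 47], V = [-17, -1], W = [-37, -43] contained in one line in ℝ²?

UV = (-24, -48), UW = (-44, -90).
det[UV; UW] = (-24)(-90) − (-48)(-44) = 48.
The determinant is nonzero, so they are not collinear.

No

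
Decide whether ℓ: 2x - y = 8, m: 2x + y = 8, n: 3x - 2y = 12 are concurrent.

Yes

Intersecting ℓ and m: solving the 2×2 system gives (x, y) = (4, 0).
Substitute into n: (3)(4) + (-2)(0) = 12.
This equals 12, so (4, 0) lies on all three lines and they are concurrent.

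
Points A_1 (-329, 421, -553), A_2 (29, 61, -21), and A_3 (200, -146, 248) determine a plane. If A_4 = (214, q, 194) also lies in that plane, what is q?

A normal to the plane is n = A_1A_2 × A_1A_3 = (13284, -5330, -12546).
A_4 lies in the plane iff n · A_1A_4 = 0.
This gives (-5330)q + (85280) = 0, so q = 16.

16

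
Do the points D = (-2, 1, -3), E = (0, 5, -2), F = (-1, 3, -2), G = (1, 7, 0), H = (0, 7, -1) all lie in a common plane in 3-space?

The plane through D, E, F has normal n = DE × DF = (2, -1, 0) and equation n·P = -5.
Checking the remaining points: n·G = -5, n·H = -7.
Since n·H = -7 ≠ -5, H is off the plane and the points are not all coplanar.

No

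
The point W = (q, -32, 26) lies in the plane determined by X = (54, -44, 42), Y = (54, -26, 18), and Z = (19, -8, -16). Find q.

A normal to the plane is n = XY × XZ = (-180, 840, 630).
W lies in the plane iff n · XW = 0.
This gives (-180)q + (9720) = 0, so q = 54.

54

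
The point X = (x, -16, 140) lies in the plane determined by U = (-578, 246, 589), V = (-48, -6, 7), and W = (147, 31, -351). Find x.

A normal to the plane is n = UV × UW = (111750, 76250, 68750).
X lies in the plane iff n · UX = 0.
This gives (111750)x + (13745250) = 0, so x = -123.

-123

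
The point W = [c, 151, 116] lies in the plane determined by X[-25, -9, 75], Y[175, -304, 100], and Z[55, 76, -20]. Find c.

The plane through X, Y, Z has equation 25900x + 21000y + 40600z = 2208500.
Substituting W: (25900)c + (7880600) = 2208500, so c = -219.

-219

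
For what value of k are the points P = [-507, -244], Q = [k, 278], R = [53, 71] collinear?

421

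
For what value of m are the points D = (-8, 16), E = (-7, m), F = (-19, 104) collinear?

The three points are collinear iff det[DE; DF] = 0.
This determinant is linear in m: (11)m + (-88) = 0, so m = 8.

8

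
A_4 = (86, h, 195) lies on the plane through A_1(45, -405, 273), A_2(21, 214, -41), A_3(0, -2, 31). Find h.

A normal to the plane is n = A_1A_2 × A_1A_3 = (-23256, 8322, 18183).
A_4 lies in the plane iff n · A_1A_4 = 0.
This gives (8322)h + (998640) = 0, so h = -120.

-120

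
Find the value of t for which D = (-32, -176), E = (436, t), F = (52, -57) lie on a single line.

The three points are collinear iff det[DE; DF] = 0.
This determinant is linear in t: (-84)t + (40908) = 0, so t = 487.

487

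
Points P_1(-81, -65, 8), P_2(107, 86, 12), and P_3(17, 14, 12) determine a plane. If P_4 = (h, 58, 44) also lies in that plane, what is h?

66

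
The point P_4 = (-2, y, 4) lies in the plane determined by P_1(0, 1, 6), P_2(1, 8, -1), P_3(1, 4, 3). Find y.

Coplanarity requires P_1P_2 · (P_1P_3 × P_1P_4) = 0.
P_1P_2 = (1, 7, -7), P_1P_3 = (1, 3, -3); the triple product is linear in y with coefficient -4 and constant term 12.
Setting it to zero: y = 3.

3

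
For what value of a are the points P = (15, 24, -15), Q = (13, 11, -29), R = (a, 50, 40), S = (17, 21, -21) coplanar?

The points are coplanar iff PQ · (PR × PS) = 0.
Expanding, this is linear in a: (-36)a + (-180) = 0.
So a = -5.

-5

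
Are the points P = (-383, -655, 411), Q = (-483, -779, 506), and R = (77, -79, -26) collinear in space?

No

PQ = (-100, -124, 95), PR = (460, 576, -437).
Comparing components 2 and 3: (-124)(-437) − (95)(576) = -532 ≠ 0, so PQ and PR are not parallel and the points are not collinear.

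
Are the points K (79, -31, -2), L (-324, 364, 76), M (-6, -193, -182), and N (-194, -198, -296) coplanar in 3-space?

The four points are coplanar iff the 3×3 determinant with rows KL, KM, KN is zero.
Rows: (-403, 395, 78), (-85, -162, -180), (-273, -167, -294).
Expanding along the first row: (-403)(17568) − (395)(-24150) + (78)(-30031) = 116928.
Nonzero ⇒ not coplanar.

No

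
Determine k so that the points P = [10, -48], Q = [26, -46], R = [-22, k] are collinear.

-52

The three points are collinear iff det[PQ; PR] = 0.
This determinant is linear in k: (16)k + (832) = 0, so k = -52.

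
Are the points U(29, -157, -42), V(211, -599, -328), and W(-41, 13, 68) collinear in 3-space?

UV = (182, -442, -286), UW = (-70, 170, 110).
Each component of UW is -5/13 times the corresponding component of UV, so UW = -5/13·UV and the points are collinear.

Yes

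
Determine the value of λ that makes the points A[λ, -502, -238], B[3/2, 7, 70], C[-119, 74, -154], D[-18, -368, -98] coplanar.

Coplanarity ⇔ det[AB; AC; AD] = 0.
Expanding, this is linear in λ: (95256)λ + (6096384) = 0.
So λ = -64.

-64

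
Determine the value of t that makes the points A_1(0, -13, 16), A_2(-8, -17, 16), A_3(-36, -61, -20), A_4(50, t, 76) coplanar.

62

Normal to plane A_1A_2A_3: n = (144, -288, 240); plane equation n·P = 7584.
Requiring n·A_4 = 7584: (-288)t + (25440) = 7584.
So t = 62.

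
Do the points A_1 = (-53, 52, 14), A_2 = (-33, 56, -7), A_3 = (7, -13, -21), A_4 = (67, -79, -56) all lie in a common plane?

No

The four points are coplanar iff the 3×3 determinant with rows A_1A_2, A_1A_3, A_1A_4 is zero.
Rows: (20, 4, -21), (60, -65, -35), (120, -131, -70).
Expanding along the first row: (20)(-35) − (4)(0) + (-21)(-60) = 560.
Nonzero ⇒ not coplanar.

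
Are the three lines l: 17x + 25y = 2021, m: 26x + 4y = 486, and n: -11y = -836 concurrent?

Lines aᵢx + bᵢy = cᵢ with pairwise distinct directions are concurrent exactly when det[aᵢ bᵢ cᵢ] = 0.
Here the determinant is -572.
Nonzero, so no common point exists.

No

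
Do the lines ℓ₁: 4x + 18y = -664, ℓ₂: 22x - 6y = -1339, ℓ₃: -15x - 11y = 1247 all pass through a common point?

No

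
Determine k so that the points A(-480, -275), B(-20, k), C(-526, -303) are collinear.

5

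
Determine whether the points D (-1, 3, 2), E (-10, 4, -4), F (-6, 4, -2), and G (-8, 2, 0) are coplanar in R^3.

Yes

A normal to the plane through D, E, F is n = DE × DF = (2, -6, -4).
The plane has equation n·P = -28. For G: n·G = -28.
Equal, so G lies in the plane and all four are coplanar.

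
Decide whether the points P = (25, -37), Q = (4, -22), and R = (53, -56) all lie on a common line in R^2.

No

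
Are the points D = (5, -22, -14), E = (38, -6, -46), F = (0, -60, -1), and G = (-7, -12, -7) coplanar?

No

With D as base: DE = (33, 16, -32), DF = (-5, -38, 13), DG = (-12, 10, 7).
DF × DG = (-396, -121, -506).
DE · (DF × DG) = 1188.
Since 1188 ≠ 0, the four points are not coplanar.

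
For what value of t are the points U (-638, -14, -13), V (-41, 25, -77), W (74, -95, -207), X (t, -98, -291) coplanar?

559

Normal to plane UVW: n = (-12750, 70250, -76125); plane equation n·P = 8140625.
Requiring n·X = 8140625: (-12750)t + (15267875) = 8140625.
So t = 559.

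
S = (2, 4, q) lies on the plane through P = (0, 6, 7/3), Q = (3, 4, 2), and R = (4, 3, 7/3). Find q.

3

A normal to the plane is n = PQ × PR = (-1, -4/3, -1).
S lies in the plane iff n · PS = 0.
This gives (-1)q + (3) = 0, so q = 3.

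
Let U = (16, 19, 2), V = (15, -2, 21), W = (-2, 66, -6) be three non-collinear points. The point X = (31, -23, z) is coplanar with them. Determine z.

The plane through U, V, W has equation −725x − 350y − 425z = -19100.
Substituting X: (-425)z + (-14425) = -19100, so z = 11.

11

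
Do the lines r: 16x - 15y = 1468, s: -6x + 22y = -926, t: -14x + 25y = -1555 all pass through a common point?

No

Lines aᵢx + bᵢy = cᵢ with pairwise distinct directions are concurrent exactly when det[aᵢ bᵢ cᵢ] = 0.
Here the determinant is 474.
Nonzero, so no common point exists.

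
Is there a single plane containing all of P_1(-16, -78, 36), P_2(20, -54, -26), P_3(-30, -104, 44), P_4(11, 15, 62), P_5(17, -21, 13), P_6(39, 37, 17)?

Yes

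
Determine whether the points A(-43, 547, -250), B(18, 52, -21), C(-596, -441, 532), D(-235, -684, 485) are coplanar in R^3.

With A as base: AB = (61, -495, 229), AC = (-553, -988, 782), AD = (-192, -1231, 735).
AC × AD = (236462, 256311, 491047).
AB · (AC × AD) = 0.
The scalar triple product vanishes, so the four points are coplanar.

Yes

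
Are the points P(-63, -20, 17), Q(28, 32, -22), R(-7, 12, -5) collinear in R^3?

No

PQ = (91, 52, -39), PR = (56, 32, -22).
Comparing components 2 and 3: (52)(-22) − (-39)(32) = 104 ≠ 0, so PQ and PR are not parallel and the points are not collinear.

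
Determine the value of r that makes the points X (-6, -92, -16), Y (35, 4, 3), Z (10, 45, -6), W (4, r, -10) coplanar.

-16

Coplanarity ⇔ det[XY; XZ; XW] = 0.
Expanding, this is linear in r: (-106)r + (-1696) = 0.
So r = -16.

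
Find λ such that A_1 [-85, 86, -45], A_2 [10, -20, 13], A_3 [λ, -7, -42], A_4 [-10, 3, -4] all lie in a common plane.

5

Normal to plane A_1A_2A_4: n = (468, 455, 65); plane equation n·P = -3575.
Requiring n·A_3 = -3575: (468)λ + (-5915) = -3575.
So λ = 5.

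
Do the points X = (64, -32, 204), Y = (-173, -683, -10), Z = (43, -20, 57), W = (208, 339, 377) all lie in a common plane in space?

With X as base: XY = (-237, -651, -214), XZ = (-21, 12, -147), XW = (144, 371, 173).
XZ × XW = (56613, -17535, -9519).
XY · (XZ × XW) = 35070.
Since 35070 ≠ 0, the four points are not coplanar.

No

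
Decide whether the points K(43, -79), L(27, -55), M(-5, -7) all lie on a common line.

Yes

KL = (-16, 24), KM = (-48, 72).
Twice the signed area of △KLM is (-16)(72) − (24)(-48) = 0.
The triangle is degenerate (zero area), so the points are collinear.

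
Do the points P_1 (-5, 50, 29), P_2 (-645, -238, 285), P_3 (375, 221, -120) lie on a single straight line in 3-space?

No

P_1P_2 = (-640, -288, 256), P_1P_3 = (380, 171, -149).
Comparing components 2 and 3: (-288)(-149) − (256)(171) = -864 ≠ 0, so P_1P_2 and P_1P_3 are not parallel and the points are not collinear.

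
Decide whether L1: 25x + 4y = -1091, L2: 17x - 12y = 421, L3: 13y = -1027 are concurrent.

Lines aᵢx + bᵢy = cᵢ with pairwise distinct directions are concurrent exactly when det[aᵢ bᵢ cᵢ] = 0.
Here the determinant is 0.
It vanishes, so the lines are concurrent at (-31, -79).

Yes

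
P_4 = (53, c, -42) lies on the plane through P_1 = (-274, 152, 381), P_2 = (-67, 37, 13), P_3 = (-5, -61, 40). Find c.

-103

A normal to the plane is n = P_1P_2 × P_1P_3 = (-39169, -28405, -13156).
P_4 lies in the plane iff n · P_1P_4 = 0.
This gives (-28405)c + (-2925715) = 0, so c = -103.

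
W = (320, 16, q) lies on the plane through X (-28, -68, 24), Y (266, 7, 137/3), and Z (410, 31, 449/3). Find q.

Coplanarity requires XY · (XZ × XW) = 0.
XY = (294, 75, 65/3), XZ = (438, 99, 377/3); the triple product is linear in q with coefficient -3744 and constant term 316992.
Setting it to zero: q = 254/3.

254/3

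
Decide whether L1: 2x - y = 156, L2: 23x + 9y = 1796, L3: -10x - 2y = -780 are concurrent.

No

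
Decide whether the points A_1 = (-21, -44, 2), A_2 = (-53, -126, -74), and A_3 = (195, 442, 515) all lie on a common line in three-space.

A_1A_2 = (-32, -82, -76), A_1A_3 = (216, 486, 513).
A_1A_2 × A_1A_3 = (-5130, 0, 2160).
The cross product is nonzero, so the points do not lie on one line.

No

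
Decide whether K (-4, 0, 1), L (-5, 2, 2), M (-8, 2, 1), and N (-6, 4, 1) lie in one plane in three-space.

No

A normal to the plane through K, L, M is n = KL × KM = (-2, -4, 6).
The plane has equation n·P = 14. For N: n·N = 2.
2 ≠ 14, so N is off the plane.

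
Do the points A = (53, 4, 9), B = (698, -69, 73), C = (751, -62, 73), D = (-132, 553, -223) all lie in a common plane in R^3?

Yes

With A as base: AB = (645, -73, 64), AC = (698, -66, 64), AD = (-185, 549, -232).
AC × AD = (-19824, 150096, 370992).
AB · (AC × AD) = 0.
The scalar triple product vanishes, so the four points are coplanar.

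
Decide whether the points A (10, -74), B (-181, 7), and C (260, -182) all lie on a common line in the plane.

AB = (-191, 81), AC = (250, -108).
Twice the signed area of △ABC is (-191)(-108) − (81)(250) = 378.
The area is nonzero, so the three points are not collinear.

No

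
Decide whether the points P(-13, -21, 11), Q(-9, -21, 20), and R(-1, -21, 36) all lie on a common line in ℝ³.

No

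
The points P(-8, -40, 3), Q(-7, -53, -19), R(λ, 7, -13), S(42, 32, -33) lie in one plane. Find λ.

22

Normal to plane PQS: n = (2052, -1064, 722); plane equation n·X = 28310.
Requiring n·R = 28310: (2052)λ + (-16834) = 28310.
So λ = 22.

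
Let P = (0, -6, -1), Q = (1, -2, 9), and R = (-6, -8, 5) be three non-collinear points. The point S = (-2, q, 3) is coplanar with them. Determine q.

The plane through P, Q, R has equation 44x − 66y + 22z = 374.
Substituting S: (-66)q + (-22) = 374, so q = -6.

-6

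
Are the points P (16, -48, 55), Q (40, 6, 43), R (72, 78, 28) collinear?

No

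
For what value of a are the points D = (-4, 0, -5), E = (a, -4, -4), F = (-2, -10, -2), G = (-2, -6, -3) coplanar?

-4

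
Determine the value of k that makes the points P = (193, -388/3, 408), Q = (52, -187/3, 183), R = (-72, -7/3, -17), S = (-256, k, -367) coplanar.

The points are coplanar iff PQ · (PR × PS) = 0.
Expanding, this is linear in k: (-300)k + (34100) = 0.
So k = 341/3.

341/3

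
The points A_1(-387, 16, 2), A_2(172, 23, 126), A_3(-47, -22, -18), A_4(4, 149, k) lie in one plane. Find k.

Normal to plane A_1A_2A_3: n = (4572, 53340, -23622); plane equation n·P = -963168.
Requiring n·A_4 = -963168: (-23622)k + (7965948) = -963168.
So k = 378.

378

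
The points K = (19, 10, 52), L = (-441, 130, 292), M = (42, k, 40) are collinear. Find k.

Collinearity requires KL × KM = 0; each component is linear in k.
The x-component gives (-240)k + (960) = 0, so k = 4.
The remaining components then also vanish.

4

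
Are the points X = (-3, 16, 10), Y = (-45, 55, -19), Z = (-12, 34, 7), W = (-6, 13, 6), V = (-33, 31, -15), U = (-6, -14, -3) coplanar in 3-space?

The plane through X, Y, Z has normal n = XY × XZ = (405, 135, -405) and equation n·P = -3105.
Checking the remaining points: n·W = -3105, n·V = -3105, n·U = -3105.
All equal -3105, so all 6 points lie in one plane.

Yes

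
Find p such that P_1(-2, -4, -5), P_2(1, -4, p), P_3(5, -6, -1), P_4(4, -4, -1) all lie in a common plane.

-3

Normal to plane P_1P_3P_4: n = (-8, -4, 12); plane equation n·P = -28.
Requiring n·P_2 = -28: (12)p + (8) = -28.
So p = -3.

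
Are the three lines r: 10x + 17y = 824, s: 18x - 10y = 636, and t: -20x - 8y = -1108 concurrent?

Intersecting r and s: solving the 2×2 system gives (x, y) = (9526/203, 4236/203).
Substitute into t: (-20)(9526/203) + (-8)(4236/203) = -224408/203.
But t requires -1108 ≠ -224408/203, so the three lines have no common point.

No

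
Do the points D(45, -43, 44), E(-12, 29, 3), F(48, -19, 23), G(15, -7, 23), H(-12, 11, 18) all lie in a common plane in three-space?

The plane through D, E, F has normal n = DE × DF = (-528, -1320, -1584) and equation n·P = -36696.
Checking the remaining points: n·G = -35112, n·H = -36696.
Since n·G = -35112 ≠ -36696, G is off the plane and the points are not all coplanar.

No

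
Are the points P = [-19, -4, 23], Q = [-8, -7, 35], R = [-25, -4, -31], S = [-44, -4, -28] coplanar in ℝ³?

A normal to the plane through P, Q, R is n = PQ × PR = (162, 522, -18).
The plane has equation n·X = -5580. For S: n·S = -8712.
-8712 ≠ -5580, so S is off the plane.

No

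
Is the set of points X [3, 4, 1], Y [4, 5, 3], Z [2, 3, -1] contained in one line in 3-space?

XY = (1, 1, 2), XZ = (-1, -1, -2).
Each component of XZ is -1 times the corresponding component of XY, so XZ = -1·XY and the points are collinear.

Yes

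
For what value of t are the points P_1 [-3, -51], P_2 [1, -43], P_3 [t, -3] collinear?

21

The three points are collinear iff det[P_1P_2; P_1P_3] = 0.
This determinant is linear in t: (-8)t + (168) = 0, so t = 21.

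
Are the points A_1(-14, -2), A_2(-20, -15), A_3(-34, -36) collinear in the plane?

A_1A_2 = (-6, -13), A_1A_3 = (-20, -34).
Twice the signed area of △A_1A_2A_3 is (-6)(-34) − (-13)(-20) = -56.
The area is nonzero, so the three points are not collinear.

No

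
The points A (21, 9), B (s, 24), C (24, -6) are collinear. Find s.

18

Collinearity: (B − A) must be parallel to (C − A) = (3, -15).
Cross-multiplying the components: (s − 21)·(-15) = (15)·(3).
Solving gives s = 18.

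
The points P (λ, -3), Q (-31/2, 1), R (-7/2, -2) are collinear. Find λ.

Collinearity: (P − Q) must be parallel to (R − Q) = (12, -3).
Cross-multiplying the components: (λ − (-31/2))·(-3) = (-4)·(12).
Solving gives λ = 1/2.

1/2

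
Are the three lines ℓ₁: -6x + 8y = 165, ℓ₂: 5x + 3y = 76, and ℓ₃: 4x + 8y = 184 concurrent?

No

Intersecting ℓ₁ and ℓ₂: solving the 2×2 system gives (x, y) = (113/58, 1281/58).
Substitute into ℓ₃: (4)(113/58) + (8)(1281/58) = 5350/29.
But ℓ₃ requires 184 ≠ 5350/29, so the three lines have no common point.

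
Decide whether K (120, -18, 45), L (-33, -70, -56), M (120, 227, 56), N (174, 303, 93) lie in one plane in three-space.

A normal to the plane through K, L, M is n = KL × KM = (24173, 1683, -37485).
The plane has equation n·P = 1183641. For N: n·N = 1229946.
1229946 ≠ 1183641, so N is off the plane.

No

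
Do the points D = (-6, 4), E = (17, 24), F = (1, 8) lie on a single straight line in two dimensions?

No

DE = (23, 20), DF = (7, 4).
If collinear, DF would be a scalar multiple of DE. But (23)·(4) ≠ (20)·(7) (difference -48), so they are not parallel; the points are not collinear.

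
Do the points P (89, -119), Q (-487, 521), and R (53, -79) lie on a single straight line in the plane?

Yes

PQ = (-576, 640), PR = (-36, 40).
Twice the signed area of △PQR is (-576)(40) − (640)(-36) = 0.
The triangle is degenerate (zero area), so the points are collinear.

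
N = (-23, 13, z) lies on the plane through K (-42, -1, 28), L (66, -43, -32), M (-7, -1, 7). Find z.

15

Coplanarity requires KL · (KM × KN) = 0.
KL = (108, -42, -60), KM = (35, 0, -21); the triple product is linear in z with coefficient 1470 and constant term -22050.
Setting it to zero: z = 15.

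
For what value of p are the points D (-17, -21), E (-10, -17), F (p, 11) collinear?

39

The three points are collinear iff det[DE; DF] = 0.
This determinant is linear in p: (-4)p + (156) = 0, so p = 39.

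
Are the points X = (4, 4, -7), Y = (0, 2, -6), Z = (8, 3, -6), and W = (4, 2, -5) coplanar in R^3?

No

A normal to the plane through X, Y, Z is n = XY × XZ = (-1, 8, 12).
The plane has equation n·P = -56. For W: n·W = -48.
-48 ≠ -56, so W is off the plane.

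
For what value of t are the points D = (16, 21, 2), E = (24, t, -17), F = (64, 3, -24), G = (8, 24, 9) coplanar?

18

Normal to plane DFG: n = (-48, -128, 0); plane equation n·P = -3456.
Requiring n·E = -3456: (-128)t + (-1152) = -3456.
So t = 18.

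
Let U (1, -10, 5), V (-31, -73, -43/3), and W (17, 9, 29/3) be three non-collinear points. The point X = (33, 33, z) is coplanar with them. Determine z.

49/3

Coplanarity requires UV · (UW × UX) = 0.
UV = (-32, -63, -58/3), UW = (16, 19, 14/3); the triple product is linear in z with coefficient 400 and constant term -19600/3.
Setting it to zero: z = 49/3.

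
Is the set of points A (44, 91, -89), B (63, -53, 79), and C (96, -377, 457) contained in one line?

AB = (19, -144, 168), AC = (52, -468, 546).
AB × AC = (0, -1638, -1404).
The cross product is nonzero, so the points do not lie on one line.

No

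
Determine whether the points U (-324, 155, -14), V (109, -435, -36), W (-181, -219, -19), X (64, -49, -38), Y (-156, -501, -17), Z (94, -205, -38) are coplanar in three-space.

No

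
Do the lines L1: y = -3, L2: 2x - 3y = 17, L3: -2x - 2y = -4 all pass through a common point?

The three lines meet at one point iff the augmented coefficient matrix [aᵢ bᵢ cᵢ] has rank < 3, i.e. its determinant vanishes.
Here the determinant is 4.
Nonzero, so no common point exists.

No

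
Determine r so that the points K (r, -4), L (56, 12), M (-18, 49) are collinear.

Collinearity: (K − L) must be parallel to (M − L) = (-74, 37).
Cross-multiplying the components: (r − 56)·(37) = (-16)·(-74).
Solving gives r = 88.

88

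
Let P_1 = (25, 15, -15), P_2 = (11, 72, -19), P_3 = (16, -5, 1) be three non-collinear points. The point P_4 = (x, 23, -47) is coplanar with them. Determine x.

53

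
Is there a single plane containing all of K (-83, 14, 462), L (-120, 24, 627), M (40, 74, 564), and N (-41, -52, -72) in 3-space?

The four points are coplanar iff the 3×3 determinant with rows KL, KM, KN is zero.
Rows: (-37, 10, 165), (123, 60, 102), (42, -66, -534).
Expanding along the first row: (-37)(-25308) − (10)(-69966) + (165)(-10638) = -119214.
Nonzero ⇒ not coplanar.

No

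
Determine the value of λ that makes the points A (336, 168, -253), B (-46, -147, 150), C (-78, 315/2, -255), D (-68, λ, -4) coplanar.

-63/2

Normal to plane ABC: n = (9723/2, -167606, -126399); plane equation n·P = 5454603.
Requiring n·D = 5454603: (-167606)λ + (175014) = 5454603.
So λ = -63/2.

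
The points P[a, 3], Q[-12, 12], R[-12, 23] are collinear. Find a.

-12

Collinearity: (P − Q) must be parallel to (R − Q) = (0, 11).
Cross-multiplying the components: (a − (-12))·(11) = (-9)·(0).
Solving gives a = -12.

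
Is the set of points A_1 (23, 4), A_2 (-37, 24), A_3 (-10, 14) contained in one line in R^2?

A_1A_2 = (-60, 20), A_1A_3 = (-33, 10).
If collinear, A_1A_3 would be a scalar multiple of A_1A_2. But (-60)·(10) ≠ (20)·(-33) (difference 60), so they are not parallel; the points are not collinear.

No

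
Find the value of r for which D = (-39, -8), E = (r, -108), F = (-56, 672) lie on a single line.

-73/2

Collinearity: (E − D) must be parallel to (F − D) = (-17, 680).
Cross-multiplying the components: (r − (-39))·(680) = (-100)·(-17).
Solving gives r = -73/2.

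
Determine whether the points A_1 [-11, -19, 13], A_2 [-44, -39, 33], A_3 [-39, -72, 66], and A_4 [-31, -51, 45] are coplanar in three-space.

Yes

A normal to the plane through A_1, A_2, A_3 is n = A_1A_2 × A_1A_3 = (0, 1189, 1189).
The plane has equation n·P = -7134. For A_4: n·A_4 = -7134.
Equal, so A_4 lies in the plane and all four are coplanar.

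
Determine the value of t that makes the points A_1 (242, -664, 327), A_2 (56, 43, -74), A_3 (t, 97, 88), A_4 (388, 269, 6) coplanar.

Normal to plane A_1A_2A_4: n = (147186, -118252, -276760); plane equation n·P = 23637820.
Requiring n·A_3 = 23637820: (147186)t + (-35825324) = 23637820.
So t = 404.

404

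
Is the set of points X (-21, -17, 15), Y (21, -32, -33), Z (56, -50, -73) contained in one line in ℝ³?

No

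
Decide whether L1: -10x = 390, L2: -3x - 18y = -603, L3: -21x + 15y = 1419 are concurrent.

Yes

Intersecting L1 and L2: solving the 2×2 system gives (x, y) = (-39, 40).
Substitute into L3: (-21)(-39) + (15)(40) = 1419.
This equals 1419, so (-39, 40) lies on all three lines and they are concurrent.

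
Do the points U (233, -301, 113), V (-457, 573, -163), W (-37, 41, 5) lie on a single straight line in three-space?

Yes

UV = (-690, 874, -276), UW = (-270, 342, -108).
Each component of UW is 9/23 times the corresponding component of UV, so UW = 9/23·UV and the points are collinear.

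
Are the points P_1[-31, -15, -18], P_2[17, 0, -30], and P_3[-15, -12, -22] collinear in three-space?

No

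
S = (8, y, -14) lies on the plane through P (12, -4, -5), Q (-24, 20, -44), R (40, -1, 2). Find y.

3

The plane through P, Q, R has equation 285x − 840y − 780z = 10680.
Substituting S: (-840)y + (13200) = 10680, so y = 3.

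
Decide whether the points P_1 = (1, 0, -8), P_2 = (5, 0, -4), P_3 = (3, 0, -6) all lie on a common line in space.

Yes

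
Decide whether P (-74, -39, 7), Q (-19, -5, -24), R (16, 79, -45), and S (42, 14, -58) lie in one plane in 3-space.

A normal to the plane through P, Q, R is n = PQ × PR = (1890, 70, 3430).
The plane has equation n·X = -118580. For S: n·S = -118580.
Equal, so S lies in the plane and all four are coplanar.

Yes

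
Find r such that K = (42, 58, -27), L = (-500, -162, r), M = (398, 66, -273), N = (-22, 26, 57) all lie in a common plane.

618

Normal to plane KMN: n = (-7200, -14160, -10880); plane equation n·P = -829920.
Requiring n·L = -829920: (-10880)r + (5893920) = -829920.
So r = 618.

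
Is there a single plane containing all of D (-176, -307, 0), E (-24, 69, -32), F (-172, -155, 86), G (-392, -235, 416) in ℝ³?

Yes

The four points are coplanar iff the 3×3 determinant with rows DE, DF, DG is zero.
Rows: (152, 376, -32), (4, 152, 86), (-216, 72, 416).
Expanding along the first row: (152)(57040) − (376)(20240) + (-32)(33120) = 0.
Zero determinant ⇒ coplanar.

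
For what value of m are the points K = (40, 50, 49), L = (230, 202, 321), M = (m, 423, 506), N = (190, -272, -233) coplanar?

111

Normal to plane KLN: n = (44720, 94380, -83980); plane equation n·P = 2392780.
Requiring n·M = 2392780: (44720)m + (-2571140) = 2392780.
So m = 111.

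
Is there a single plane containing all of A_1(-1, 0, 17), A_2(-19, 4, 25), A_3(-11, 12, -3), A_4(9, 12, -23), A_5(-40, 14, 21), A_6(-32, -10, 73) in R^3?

Yes

The plane through A_1, A_2, A_3 has normal n = A_1A_2 × A_1A_3 = (-176, -440, -176) and equation n·P = -2816.
Checking the remaining points: n·A_4 = -2816, n·A_5 = -2816, n·A_6 = -2816.
All equal -2816, so all 6 points lie in one plane.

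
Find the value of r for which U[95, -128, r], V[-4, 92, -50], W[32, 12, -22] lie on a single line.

27

Direction VW = (36, -80, 28). From the x-coordinate of U, the parameter along the line is τ = (95 − (-4))/36 = 11/4.
Then r = (-50) + 11/4·(28) = 27.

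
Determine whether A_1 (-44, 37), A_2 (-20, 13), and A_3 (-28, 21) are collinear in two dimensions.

Yes

A_1A_2 = (24, -24), A_1A_3 = (16, -16).
Checking proportionality: A_1A_3 = 2/3·A_1A_2, so the vectors are parallel and the points are collinear.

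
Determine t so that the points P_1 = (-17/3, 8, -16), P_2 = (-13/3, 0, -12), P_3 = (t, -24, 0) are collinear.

Collinearity requires P_1P_2 × P_1P_3 = 0; each component is linear in t.
The y-component gives (4)t + (4/3) = 0, so t = -1/3.
The remaining components then also vanish.

-1/3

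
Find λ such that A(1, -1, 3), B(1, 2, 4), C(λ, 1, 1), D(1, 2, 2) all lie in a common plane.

Normal to plane ABD: n = (-6, 0, 0); plane equation n·P = -6.
Requiring n·C = -6: (-6)λ + (0) = -6.
So λ = 1.

1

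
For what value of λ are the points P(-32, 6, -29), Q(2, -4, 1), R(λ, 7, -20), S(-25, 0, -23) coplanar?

-22

The points are coplanar iff PQ · (PR × PS) = 0.
Expanding, this is linear in λ: (-120)λ + (-2640) = 0.
So λ = -22.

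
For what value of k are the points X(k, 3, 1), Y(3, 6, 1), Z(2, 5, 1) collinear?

0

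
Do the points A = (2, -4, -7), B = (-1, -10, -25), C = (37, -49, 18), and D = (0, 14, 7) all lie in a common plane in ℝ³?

The four points are coplanar iff the 3×3 determinant with rows AB, AC, AD is zero.
Rows: (-3, -6, -18), (35, -45, 25), (-2, 18, 14).
Expanding along the first row: (-3)(-1080) − (-6)(540) + (-18)(540) = -3240.
Nonzero ⇒ not coplanar.

No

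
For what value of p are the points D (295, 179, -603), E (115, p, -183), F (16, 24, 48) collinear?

79

Direction DF = (-279, -155, 651). From the x-coordinate of E, the parameter along the line is τ = (115 − 295)/(-279) = 20/31.
Then p = 179 + 20/31·(-155) = 79.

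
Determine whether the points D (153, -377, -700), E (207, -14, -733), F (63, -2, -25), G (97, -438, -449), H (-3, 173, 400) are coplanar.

No

The plane through D, E, F has normal n = DE × DF = (257400, -33480, 52920) and equation n·P = 14960160.
Checking the remaining points: n·G = 15870960, n·H = 14603760.
Since n·G = 15870960 ≠ 14960160, G is off the plane and the points are not all coplanar.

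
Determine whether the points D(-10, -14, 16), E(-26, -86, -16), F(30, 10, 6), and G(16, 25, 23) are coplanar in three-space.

Yes

With D as base: DE = (-16, -72, -32), DF = (40, 24, -10), DG = (26, 39, 7).
DF × DG = (558, -540, 936).
DE · (DF × DG) = 0.
The scalar triple product vanishes, so the four points are coplanar.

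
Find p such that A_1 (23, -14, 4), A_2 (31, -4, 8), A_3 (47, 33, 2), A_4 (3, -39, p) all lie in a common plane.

-6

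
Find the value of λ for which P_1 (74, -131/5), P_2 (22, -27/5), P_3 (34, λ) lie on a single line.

The three points are collinear iff det[P_1P_2; P_1P_3] = 0.
This determinant is linear in λ: (-52)λ + (-2652/5) = 0, so λ = -51/5.

-51/5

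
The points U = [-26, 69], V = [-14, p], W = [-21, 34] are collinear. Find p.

-15

Collinearity: (V − U) must be parallel to (W − U) = (5, -35).
Cross-multiplying the components: (p − 69)·(5) = (12)·(-35).
Solving gives p = -15.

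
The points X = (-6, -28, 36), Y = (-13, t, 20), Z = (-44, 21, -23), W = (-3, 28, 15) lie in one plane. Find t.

-7

The points are coplanar iff XY · (XZ × XW) = 0.
Expanding, this is linear in t: (-975)t + (-6825) = 0.
So t = -7.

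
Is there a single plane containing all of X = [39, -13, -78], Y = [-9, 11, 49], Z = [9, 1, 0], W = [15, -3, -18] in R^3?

A normal to the plane through X, Y, Z is n = XY × XZ = (94, -66, 48).
The plane has equation n·P = 780. For W: n·W = 744.
744 ≠ 780, so W is off the plane.

No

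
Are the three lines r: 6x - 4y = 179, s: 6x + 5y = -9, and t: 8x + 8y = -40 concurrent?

No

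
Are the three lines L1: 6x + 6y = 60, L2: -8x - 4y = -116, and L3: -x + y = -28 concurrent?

Yes

Lines aᵢx + bᵢy = cᵢ with pairwise distinct directions are concurrent exactly when det[aᵢ bᵢ cᵢ] = 0.
Here the determinant is 0.
It vanishes, so the lines are concurrent at (19, -9).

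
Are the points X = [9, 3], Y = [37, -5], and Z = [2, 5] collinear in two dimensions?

XY = (28, -8), XZ = (-7, 2).
Twice the signed area of △XYZ is (28)(2) − (-8)(-7) = 0.
The triangle is degenerate (zero area), so the points are collinear.

Yes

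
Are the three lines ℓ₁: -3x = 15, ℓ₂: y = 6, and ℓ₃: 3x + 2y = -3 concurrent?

Yes

Intersecting ℓ₁ and ℓ₂: solving the 2×2 system gives (x, y) = (-5, 6).
Substitute into ℓ₃: (3)(-5) + (2)(6) = -3.
This equals -3, so (-5, 6) lies on all three lines and they are concurrent.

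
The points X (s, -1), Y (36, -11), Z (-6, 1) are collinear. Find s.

Collinearity: (X − Y) must be parallel to (Z − Y) = (-42, 12).
Cross-multiplying the components: (s − 36)·(12) = (10)·(-42).
Solving gives s = 1.

1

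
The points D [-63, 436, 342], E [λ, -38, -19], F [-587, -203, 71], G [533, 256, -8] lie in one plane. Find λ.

-17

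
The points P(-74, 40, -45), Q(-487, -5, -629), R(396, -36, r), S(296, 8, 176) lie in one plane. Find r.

88

Coplanarity ⇔ det[PQ; PR; PS] = 0.
Expanding, this is linear in r: (-29866)r + (2628208) = 0.
So r = 88.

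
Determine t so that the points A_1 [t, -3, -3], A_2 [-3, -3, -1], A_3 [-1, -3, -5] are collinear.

-2

Direction A_2A_3 = (2, 0, -4). From the z-coordinate of A_1, the parameter along the line is τ = (-3 − (-1))/(-4) = 1/2.
Then t = (-3) + 1/2·(2) = -2.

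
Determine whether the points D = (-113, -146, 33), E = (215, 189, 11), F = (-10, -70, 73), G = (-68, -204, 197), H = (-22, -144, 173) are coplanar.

The plane through D, E, F has normal n = DE × DF = (15072, -15386, -9577) and equation n·P = 227179.
Checking the remaining points: n·G = 227179, n·H = 227179.
All equal 227179, so all 5 points lie in one plane.

Yes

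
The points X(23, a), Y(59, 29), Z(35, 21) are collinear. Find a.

The three points are collinear iff det[XY; XZ] = 0.
This determinant is linear in a: (-24)a + (408) = 0, so a = 17.

17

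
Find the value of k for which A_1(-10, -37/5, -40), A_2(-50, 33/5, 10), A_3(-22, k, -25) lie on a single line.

-16/5

Collinearity requires A_1A_2 × A_1A_3 = 0; each component is linear in k.
The x-component gives (-50)k + (-160) = 0, so k = -16/5.
The remaining components then also vanish.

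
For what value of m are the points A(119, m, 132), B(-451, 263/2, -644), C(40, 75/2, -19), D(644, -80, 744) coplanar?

77/2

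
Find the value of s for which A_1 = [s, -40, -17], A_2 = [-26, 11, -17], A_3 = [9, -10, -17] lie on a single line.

59

Direction A_2A_3 = (35, -21, 0). From the y-coordinate of A_1, the parameter along the line is τ = (-40 − 11)/(-21) = 17/7.
Then s = (-26) + 17/7·(35) = 59.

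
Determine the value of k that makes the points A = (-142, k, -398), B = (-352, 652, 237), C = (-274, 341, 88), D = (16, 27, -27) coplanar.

Coplanarity ⇔ det[AB; AC; AD] = 0.
Expanding, this is linear in k: (34240)k + (21708160) = 0.
So k = -634.

-634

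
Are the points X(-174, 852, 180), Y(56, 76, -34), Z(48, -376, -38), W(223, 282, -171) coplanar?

The four points are coplanar iff the 3×3 determinant with rows XY, XZ, XW is zero.
Rows: (230, -776, -214), (222, -1228, -218), (397, -570, -351).
Expanding along the first row: (230)(306768) − (-776)(8624) + (-214)(360976) = 0.
Zero determinant ⇒ coplanar.

Yes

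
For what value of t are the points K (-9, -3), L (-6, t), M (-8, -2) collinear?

Collinearity: (L − K) must be parallel to (M − K) = (1, 1).
Cross-multiplying the components: (t − (-3))·(1) = (3)·(1).
Solving gives t = 0.

0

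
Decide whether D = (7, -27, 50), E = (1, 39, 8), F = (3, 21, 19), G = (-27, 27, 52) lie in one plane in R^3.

The four points are coplanar iff the 3×3 determinant with rows DE, DF, DG is zero.
Rows: (-6, 66, -42), (-4, 48, -31), (-34, 54, 2).
Expanding along the first row: (-6)(1770) − (66)(-1062) + (-42)(1416) = 0.
Zero determinant ⇒ coplanar.

Yes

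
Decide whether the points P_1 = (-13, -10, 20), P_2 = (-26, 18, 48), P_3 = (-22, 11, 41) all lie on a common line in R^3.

No

P_1P_2 = (-13, 28, 28), P_1P_3 = (-9, 21, 21).
P_1P_2 × P_1P_3 = (0, 21, -21).
The cross product is nonzero, so the points do not lie on one line.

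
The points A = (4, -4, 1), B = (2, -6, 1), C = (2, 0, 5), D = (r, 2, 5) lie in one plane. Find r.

4

Normal to plane ABC: n = (-8, 8, -12); plane equation n·P = -76.
Requiring n·D = -76: (-8)r + (-44) = -76.
So r = 4.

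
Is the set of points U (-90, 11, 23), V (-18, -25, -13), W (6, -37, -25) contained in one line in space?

UV = (72, -36, -36), UW = (96, -48, -48).
Each component of UW is 4/3 times the corresponding component of UV, so UW = 4/3·UV and the points are collinear.

Yes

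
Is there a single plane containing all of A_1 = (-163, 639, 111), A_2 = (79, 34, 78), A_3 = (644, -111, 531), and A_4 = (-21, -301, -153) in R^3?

Yes

With A_1 as base: A_1A_2 = (242, -605, -33), A_1A_3 = (807, -750, 420), A_1A_4 = (142, -940, -264).
A_1A_3 × A_1A_4 = (592800, 272688, -652080).
A_1A_2 · (A_1A_3 × A_1A_4) = 0.
The scalar triple product vanishes, so the four points are coplanar.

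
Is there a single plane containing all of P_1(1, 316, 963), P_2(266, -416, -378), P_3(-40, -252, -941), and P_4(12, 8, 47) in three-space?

A normal to the plane through P_1, P_2, P_3 is n = P_1P_2 × P_1P_3 = (632040, 559541, -180532).
The plane has equation n·P = 3594680. For P_4: n·P_4 = 3575804.
3575804 ≠ 3594680, so P_4 is off the plane.

No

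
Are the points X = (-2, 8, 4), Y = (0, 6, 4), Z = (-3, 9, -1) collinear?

No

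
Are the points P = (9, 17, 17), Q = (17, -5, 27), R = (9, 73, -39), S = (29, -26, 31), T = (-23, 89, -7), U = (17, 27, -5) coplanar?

No

The plane through P, Q, R has normal n = PQ × PR = (672, 448, 448) and equation n·X = 21280.
Checking the remaining points: n·S = 21728, n·T = 21280, n·U = 21280.
Since n·S = 21728 ≠ 21280, S is off the plane and the points are not all coplanar.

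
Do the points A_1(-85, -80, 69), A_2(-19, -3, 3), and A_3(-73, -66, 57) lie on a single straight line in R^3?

Yes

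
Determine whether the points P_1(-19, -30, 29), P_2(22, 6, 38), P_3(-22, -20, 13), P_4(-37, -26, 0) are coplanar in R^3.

With P_1 as base: P_1P_2 = (41, 36, 9), P_1P_3 = (-3, 10, -16), P_1P_4 = (-18, 4, -29).
P_1P_3 × P_1P_4 = (-226, 201, 168).
P_1P_2 · (P_1P_3 × P_1P_4) = -518.
Since -518 ≠ 0, the four points are not coplanar.

No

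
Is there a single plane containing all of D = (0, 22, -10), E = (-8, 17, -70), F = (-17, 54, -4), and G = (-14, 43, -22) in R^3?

No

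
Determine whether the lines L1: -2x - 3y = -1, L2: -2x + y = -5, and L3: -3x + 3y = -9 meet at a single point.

Yes

Lines aᵢx + bᵢy = cᵢ with pairwise distinct directions are concurrent exactly when det[aᵢ bᵢ cᵢ] = 0.
Here the determinant is 0.
It vanishes, so the lines are concurrent at (2, -1).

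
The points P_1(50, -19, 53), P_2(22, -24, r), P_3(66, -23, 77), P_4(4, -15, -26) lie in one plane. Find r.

Normal to plane P_1P_3P_4: n = (220, 160, -120); plane equation n·P = 1600.
Requiring n·P_2 = 1600: (-120)r + (1000) = 1600.
So r = -5.

-5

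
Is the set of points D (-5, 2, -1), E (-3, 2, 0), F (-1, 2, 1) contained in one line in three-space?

Yes

DE = (2, 0, 1), DF = (4, 0, 2).
DE × DF = (0, 0, 0).
The cross product vanishes, so the three points are collinear.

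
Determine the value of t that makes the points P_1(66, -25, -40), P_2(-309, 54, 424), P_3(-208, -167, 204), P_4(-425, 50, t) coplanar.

554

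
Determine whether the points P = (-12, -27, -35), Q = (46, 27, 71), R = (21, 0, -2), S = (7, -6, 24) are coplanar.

Yes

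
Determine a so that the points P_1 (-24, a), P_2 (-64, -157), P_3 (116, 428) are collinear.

-27

Collinearity: (P_1 − P_2) must be parallel to (P_3 − P_2) = (180, 585).
Cross-multiplying the components: (a − (-157))·(180) = (40)·(585).
Solving gives a = -27.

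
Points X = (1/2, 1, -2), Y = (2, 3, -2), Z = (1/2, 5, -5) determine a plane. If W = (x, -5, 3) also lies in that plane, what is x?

1

The plane through X, Y, Z has equation −6x + (9/2)y + 6z = -21/2.
Substituting W: (-6)x + (-9/2) = -21/2, so x = 1.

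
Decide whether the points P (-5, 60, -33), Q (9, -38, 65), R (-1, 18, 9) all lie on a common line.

No

PQ = (14, -98, 98), PR = (4, -42, 42).
PQ × PR = (0, -196, -196).
The cross product is nonzero, so the points do not lie on one line.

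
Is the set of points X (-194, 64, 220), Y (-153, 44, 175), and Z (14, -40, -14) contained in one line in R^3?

No

XY = (41, -20, -45), XZ = (208, -104, -234).
Comparing components 3 and 1: (-45)(208) − (41)(-234) = 234 ≠ 0, so XY and XZ are not parallel and the points are not collinear.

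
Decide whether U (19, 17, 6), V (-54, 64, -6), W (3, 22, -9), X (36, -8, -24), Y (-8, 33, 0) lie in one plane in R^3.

No

The plane through U, V, W has normal n = UV × UW = (-645, -903, 387) and equation n·P = -25284.
Checking the remaining points: n·X = -25284, n·Y = -24639.
Since n·Y = -24639 ≠ -25284, Y is off the plane and the points are not all coplanar.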